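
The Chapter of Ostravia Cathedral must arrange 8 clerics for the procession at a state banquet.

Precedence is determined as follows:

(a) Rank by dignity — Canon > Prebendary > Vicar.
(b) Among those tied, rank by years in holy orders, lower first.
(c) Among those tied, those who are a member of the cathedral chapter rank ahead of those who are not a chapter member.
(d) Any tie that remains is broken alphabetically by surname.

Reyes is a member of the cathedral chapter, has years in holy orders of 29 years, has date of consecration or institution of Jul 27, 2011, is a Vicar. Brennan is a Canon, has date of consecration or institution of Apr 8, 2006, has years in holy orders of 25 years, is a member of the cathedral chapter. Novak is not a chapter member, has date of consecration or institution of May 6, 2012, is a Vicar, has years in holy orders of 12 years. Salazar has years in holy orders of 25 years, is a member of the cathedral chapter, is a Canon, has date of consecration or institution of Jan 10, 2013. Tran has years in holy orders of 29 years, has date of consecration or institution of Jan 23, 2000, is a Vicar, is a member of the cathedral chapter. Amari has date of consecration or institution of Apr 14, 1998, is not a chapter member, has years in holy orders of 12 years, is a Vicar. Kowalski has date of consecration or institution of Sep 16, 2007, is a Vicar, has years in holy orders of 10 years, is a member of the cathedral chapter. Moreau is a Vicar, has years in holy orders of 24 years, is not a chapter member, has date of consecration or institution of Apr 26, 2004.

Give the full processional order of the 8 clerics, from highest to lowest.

Brennan, Salazar, Kowalski, Amari, Novak, Moreau, Reyes, Tran

By dignity: Brennan and Salazar (Canon); then Kowalski, Amari, Novak, Moreau, Reyes and Tran (Vicar).
Brennan and Salazar both have years in holy orders 25 years, so the next rule applies.
Brennan and Salazar are each a member of the cathedral chapter, so the next rule applies.
Among Brennan and Salazar, alphabetically by surname: Brennan before Salazar.
Among Kowalski, Amari, Novak, Moreau, Reyes and Tran, by years in holy orders (lower first): Kowalski (10 years) before Amari and Novak (12 years) before Moreau (24 years) before Reyes and Tran (29 years).
Amari and Novak are each not a chapter member, so the next rule applies.
Among Amari and Novak, alphabetically by surname: Amari before Novak.
Reyes and Tran are each a member of the cathedral chapter, so the next rule applies.
Among Reyes and Tran, alphabetically by surname: Reyes before Tran.
Full order: Brennan, Salazar, Kowalski, Amari, Novak, Moreau, Reyes, Tran.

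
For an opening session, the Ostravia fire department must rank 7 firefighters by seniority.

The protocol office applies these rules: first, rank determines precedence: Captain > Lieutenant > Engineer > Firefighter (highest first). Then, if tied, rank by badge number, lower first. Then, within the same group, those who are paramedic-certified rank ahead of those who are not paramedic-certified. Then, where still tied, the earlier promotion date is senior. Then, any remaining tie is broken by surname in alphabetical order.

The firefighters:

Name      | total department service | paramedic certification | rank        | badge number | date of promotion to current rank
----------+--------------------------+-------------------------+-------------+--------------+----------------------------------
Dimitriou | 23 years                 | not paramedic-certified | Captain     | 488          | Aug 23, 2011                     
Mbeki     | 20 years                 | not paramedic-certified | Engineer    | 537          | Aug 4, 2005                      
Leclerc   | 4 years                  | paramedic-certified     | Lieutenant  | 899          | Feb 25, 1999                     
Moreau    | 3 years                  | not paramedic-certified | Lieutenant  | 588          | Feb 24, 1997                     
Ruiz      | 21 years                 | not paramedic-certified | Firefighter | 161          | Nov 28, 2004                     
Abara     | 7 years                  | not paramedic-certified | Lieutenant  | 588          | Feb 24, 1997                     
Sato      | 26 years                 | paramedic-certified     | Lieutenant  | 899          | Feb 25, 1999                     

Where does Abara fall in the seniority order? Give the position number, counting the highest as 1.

2

By rank: Dimitriou (Captain); then Abara, Moreau, Leclerc and Sato (Lieutenant); then Mbeki (Engineer); then Ruiz (Firefighter).
Among Abara, Moreau, Leclerc and Sato, by badge number (lower first): Abara and Moreau (588) before Leclerc and Sato (899).
Abara and Moreau are each not paramedic-certified, so the next rule applies.
Abara and Moreau both have date of promotion to current rank Feb 24, 1997, so the next rule applies.
Among Abara and Moreau, alphabetically by surname: Abara before Moreau.
Leclerc and Sato are each paramedic-certified, so the next rule applies.
Leclerc and Sato both have date of promotion to current rank Feb 25, 1999, so the next rule applies.
Among Leclerc and Sato, alphabetically by surname: Leclerc before Sato.
Order: Dimitriou, Abara, Moreau, Leclerc, Sato, Mbeki, Ruiz. So position 2.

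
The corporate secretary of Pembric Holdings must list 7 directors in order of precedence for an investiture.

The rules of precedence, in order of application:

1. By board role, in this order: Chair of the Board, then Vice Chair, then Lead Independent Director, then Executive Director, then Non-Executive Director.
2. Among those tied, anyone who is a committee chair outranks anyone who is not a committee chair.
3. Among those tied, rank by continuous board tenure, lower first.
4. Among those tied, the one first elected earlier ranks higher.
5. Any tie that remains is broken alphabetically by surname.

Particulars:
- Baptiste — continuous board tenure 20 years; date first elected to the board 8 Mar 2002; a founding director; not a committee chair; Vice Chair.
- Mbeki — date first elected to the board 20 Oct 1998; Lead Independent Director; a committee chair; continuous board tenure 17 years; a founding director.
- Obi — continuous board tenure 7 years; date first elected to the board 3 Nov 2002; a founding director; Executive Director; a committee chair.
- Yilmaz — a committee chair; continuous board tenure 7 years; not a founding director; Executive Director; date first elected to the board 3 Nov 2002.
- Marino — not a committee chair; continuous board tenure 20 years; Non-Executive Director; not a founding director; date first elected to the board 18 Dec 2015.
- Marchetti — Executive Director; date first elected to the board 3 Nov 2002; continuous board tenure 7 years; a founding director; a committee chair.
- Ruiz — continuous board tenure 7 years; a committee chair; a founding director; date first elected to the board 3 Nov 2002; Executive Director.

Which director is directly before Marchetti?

By board role: Baptiste (Vice Chair); then Mbeki (Lead Independent Director); then Marchetti, Obi, Ruiz and Yilmaz (Executive Director); then Marino (Non-Executive Director).
Marchetti, Obi, Ruiz and Yilmaz are each a committee chair, so the next rule applies.
Marchetti, Obi, Ruiz and Yilmaz all have continuous board tenure 7 years, so the next rule applies.
Marchetti, Obi, Ruiz and Yilmaz all have date first elected to the board 3 Nov 2002, so the next rule applies.
Among Marchetti, Obi, Ruiz and Yilmaz, alphabetically by surname: Marchetti before Obi before Ruiz before Yilmaz.
Order: Baptiste, Mbeki, Marchetti, Obi, Ruiz, Yilmaz, Marino.

Mbeki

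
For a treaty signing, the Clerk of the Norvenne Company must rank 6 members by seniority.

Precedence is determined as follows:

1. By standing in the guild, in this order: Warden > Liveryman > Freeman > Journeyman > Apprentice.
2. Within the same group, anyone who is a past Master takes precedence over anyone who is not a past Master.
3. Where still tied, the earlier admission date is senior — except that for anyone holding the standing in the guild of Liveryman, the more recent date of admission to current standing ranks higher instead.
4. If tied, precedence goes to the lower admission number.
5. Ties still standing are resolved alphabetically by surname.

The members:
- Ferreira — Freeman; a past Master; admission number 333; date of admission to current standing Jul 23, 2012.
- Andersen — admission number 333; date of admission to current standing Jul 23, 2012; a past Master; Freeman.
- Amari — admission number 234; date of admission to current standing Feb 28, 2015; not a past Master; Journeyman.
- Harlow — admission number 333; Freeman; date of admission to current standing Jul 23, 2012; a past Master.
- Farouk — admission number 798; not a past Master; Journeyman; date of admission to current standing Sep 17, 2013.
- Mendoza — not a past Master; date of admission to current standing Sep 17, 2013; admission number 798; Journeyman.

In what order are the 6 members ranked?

Andersen, Ferreira, Harlow, Farouk, Mendoza, Amari

By standing in the guild: Andersen, Ferreira and Harlow (Freeman); then Farouk, Mendoza and Amari (Journeyman).
Andersen, Ferreira and Harlow are each a past Master, so the next rule applies.
Andersen, Ferreira and Harlow all have date of admission to current standing Jul 23, 2012, so the next rule applies.
Andersen, Ferreira and Harlow all have admission number 333, so the next rule applies.
Among Andersen, Ferreira and Harlow, alphabetically by surname: Andersen before Ferreira before Harlow.
Farouk, Mendoza and Amari are each not a past Master, so the next rule applies.
Among Farouk, Mendoza and Amari, by date of admission to current standing (earlier first): Farouk and Mendoza (Sep 17, 2013) before Amari (Feb 28, 2015).
Farouk and Mendoza both have admission number 798, so the next rule applies.
Among Farouk and Mendoza, alphabetically by surname: Farouk before Mendoza.
Full order: Andersen, Ferreira, Harlow, Farouk, Mendoza, Amari.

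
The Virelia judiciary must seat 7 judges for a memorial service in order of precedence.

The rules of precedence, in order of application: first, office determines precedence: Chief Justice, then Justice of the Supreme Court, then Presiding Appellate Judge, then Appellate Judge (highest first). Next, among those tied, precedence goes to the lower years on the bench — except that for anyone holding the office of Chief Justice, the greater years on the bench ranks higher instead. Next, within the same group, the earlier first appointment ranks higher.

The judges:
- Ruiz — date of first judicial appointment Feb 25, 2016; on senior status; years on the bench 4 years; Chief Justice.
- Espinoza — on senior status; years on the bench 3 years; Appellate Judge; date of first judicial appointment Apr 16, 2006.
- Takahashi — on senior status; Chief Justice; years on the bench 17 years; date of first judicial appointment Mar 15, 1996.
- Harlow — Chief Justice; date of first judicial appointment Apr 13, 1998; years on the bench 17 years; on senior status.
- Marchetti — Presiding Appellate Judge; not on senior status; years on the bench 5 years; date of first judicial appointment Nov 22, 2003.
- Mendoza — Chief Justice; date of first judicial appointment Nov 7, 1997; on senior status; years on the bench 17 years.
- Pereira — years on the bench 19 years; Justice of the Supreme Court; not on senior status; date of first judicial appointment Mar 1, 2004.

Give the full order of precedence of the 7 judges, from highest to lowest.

Takahashi, Mendoza, Harlow, Ruiz, Pereira, Marchetti, Espinoza

By office: Takahashi, Mendoza, Harlow and Ruiz (Chief Justice); then Pereira (Justice of the Supreme Court); then Marchetti (Presiding Appellate Judge); then Espinoza (Appellate Judge).
Among Takahashi, Mendoza, Harlow and Ruiz, by years on the bench (higher first) (reversed rule for this group): Takahashi, Mendoza and Harlow (17 years) before Ruiz (4 years).
Among Takahashi, Mendoza and Harlow, by date of first judicial appointment (earlier first): Takahashi (Mar 15, 1996) before Mendoza (Nov 7, 1997) before Harlow (Apr 13, 1998).
Full order: Takahashi, Mendoza, Harlow, Ruiz, Pereira, Marchetti, Espinoza.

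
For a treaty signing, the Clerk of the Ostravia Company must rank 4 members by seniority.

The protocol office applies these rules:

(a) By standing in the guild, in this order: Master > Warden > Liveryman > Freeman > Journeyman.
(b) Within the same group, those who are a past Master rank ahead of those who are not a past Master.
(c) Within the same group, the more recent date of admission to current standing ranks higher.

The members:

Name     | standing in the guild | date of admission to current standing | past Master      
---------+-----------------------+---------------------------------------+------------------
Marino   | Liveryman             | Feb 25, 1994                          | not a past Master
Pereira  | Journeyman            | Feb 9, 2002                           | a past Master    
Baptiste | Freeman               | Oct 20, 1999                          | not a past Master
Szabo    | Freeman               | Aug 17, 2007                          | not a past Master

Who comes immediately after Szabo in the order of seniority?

Baptiste

By standing in the guild: Marino (Liveryman); then Szabo and Baptiste (Freeman); then Pereira (Journeyman).
Szabo and Baptiste are each not a past Master, so the next rule applies.
Among Szabo and Baptiste, by date of admission to current standing (later first): Szabo (Aug 17, 2007) before Baptiste (Oct 20, 1999).
Order: Marino, Szabo, Baptiste, Pereira.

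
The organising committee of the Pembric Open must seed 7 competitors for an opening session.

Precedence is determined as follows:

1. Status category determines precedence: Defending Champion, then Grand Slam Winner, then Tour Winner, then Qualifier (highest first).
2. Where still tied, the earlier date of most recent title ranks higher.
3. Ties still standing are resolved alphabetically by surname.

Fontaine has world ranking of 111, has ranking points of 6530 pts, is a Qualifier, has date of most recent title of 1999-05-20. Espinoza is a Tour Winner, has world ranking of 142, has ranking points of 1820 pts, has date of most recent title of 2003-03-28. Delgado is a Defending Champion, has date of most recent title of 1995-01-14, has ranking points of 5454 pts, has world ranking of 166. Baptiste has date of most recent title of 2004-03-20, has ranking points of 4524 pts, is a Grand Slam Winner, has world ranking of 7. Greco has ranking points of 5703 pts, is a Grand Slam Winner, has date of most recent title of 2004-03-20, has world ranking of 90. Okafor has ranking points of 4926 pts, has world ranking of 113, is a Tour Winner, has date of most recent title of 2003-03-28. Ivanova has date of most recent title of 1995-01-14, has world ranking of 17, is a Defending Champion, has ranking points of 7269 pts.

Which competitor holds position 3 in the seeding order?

Baptiste

By status category: Delgado and Ivanova (Defending Champion); then Baptiste and Greco (Grand Slam Winner); then Espinoza and Okafor (Tour Winner); then Fontaine (Qualifier).
Delgado and Ivanova both have date of most recent title 1995-01-14, so the next rule applies.
Among Delgado and Ivanova, alphabetically by surname: Delgado before Ivanova.
Baptiste and Greco both have date of most recent title 2004-03-20, so the next rule applies.
Among Baptiste and Greco, alphabetically by surname: Baptiste before Greco.
Espinoza and Okafor both have date of most recent title 2003-03-28, so the next rule applies.
Among Espinoza and Okafor, alphabetically by surname: Espinoza before Okafor.
Order: Delgado, Ivanova, Baptiste, Greco, Espinoza, Okafor, Fontaine.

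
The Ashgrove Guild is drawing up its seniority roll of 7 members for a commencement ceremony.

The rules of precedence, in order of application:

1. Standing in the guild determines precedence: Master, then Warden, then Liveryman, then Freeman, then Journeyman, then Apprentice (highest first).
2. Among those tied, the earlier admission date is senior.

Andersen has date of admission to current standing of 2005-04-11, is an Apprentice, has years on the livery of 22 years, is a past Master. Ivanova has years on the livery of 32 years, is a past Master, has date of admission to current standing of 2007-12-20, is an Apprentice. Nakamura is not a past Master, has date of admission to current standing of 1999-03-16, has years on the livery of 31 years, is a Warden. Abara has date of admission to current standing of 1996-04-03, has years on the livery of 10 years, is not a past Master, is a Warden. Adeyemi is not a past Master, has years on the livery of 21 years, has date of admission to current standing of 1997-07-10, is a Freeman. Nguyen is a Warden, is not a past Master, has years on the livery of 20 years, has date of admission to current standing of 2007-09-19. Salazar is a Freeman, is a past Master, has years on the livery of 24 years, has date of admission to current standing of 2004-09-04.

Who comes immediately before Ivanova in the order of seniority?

By standing in the guild: Abara, Nakamura and Nguyen (Warden); then Adeyemi and Salazar (Freeman); then Andersen and Ivanova (Apprentice).
Among Abara, Nakamura and Nguyen, by date of admission to current standing (earlier first): Abara (1996-04-03) before Nakamura (1999-03-16) before Nguyen (2007-09-19).
Among Adeyemi and Salazar, by date of admission to current standing (earlier first): Adeyemi (1997-07-10) before Salazar (2004-09-04).
Among Andersen and Ivanova, by date of admission to current standing (earlier first): Andersen (2005-04-11) before Ivanova (2007-12-20).
Order: Abara, Nakamura, Nguyen, Adeyemi, Salazar, Andersen, Ivanova.

Andersen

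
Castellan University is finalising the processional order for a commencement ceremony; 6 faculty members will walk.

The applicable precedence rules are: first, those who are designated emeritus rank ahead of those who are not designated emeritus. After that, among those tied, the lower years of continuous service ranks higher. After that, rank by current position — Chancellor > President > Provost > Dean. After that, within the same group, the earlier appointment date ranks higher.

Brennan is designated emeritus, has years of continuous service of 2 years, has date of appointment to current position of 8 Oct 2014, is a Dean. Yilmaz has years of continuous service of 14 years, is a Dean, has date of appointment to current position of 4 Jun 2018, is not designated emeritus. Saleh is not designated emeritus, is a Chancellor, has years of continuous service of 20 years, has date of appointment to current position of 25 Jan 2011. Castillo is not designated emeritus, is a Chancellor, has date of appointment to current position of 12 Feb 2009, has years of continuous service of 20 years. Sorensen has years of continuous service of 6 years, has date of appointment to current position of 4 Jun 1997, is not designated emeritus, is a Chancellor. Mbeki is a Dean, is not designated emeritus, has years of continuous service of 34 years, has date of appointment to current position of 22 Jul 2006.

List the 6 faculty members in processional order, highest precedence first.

By the first rule: Brennan (designated emeritus); then Sorensen, Yilmaz, Castillo, Saleh and Mbeki (each not designated emeritus).
Among Sorensen, Yilmaz, Castillo, Saleh and Mbeki, by years of continuous service (lower first): Sorensen (6 years) before Yilmaz (14 years) before Castillo and Saleh (20 years) before Mbeki (34 years).
Castillo and Saleh are each Chancellor, so the next rule applies.
Among Castillo and Saleh, by date of appointment to current position (earlier first): Castillo (12 Feb 2009) before Saleh (25 Jan 2011).
Full order: Brennan, Sorensen, Yilmaz, Castillo, Saleh, Mbeki.

Brennan, Sorensen, Yilmaz, Castillo, Saleh, Mbeki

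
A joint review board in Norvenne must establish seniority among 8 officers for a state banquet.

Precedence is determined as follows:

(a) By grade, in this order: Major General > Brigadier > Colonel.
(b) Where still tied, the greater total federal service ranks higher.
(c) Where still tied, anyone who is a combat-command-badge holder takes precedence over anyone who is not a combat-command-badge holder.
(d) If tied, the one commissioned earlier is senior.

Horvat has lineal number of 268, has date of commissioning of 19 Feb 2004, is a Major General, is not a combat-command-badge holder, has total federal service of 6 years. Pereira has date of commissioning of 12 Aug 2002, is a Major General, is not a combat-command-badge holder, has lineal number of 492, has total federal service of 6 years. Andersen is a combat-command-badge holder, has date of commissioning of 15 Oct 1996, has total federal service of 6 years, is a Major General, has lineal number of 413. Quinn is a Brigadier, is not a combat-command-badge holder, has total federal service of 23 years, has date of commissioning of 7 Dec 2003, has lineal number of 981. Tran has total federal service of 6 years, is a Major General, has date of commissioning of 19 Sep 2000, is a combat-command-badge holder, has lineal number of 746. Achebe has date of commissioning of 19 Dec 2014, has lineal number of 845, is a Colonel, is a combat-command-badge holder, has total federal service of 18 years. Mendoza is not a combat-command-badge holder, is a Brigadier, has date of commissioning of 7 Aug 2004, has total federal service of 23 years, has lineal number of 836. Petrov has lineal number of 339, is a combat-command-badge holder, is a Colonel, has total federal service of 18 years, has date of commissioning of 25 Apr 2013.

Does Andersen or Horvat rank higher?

Andersen

By grade: Andersen, Tran, Pereira and Horvat (Major General); then Quinn and Mendoza (Brigadier); then Petrov and Achebe (Colonel).
Andersen, Tran, Pereira and Horvat all have total federal service 6 years, so the next rule applies.
Among Andersen, Tran, Pereira and Horvat, a combat-command-badge holder before not a combat-command-badge holder: Andersen and Tran (a combat-command-badge holder) before Pereira and Horvat (not a combat-command-badge holder).
Among Andersen and Tran, by date of commissioning (earlier first): Andersen (15 Oct 1996) before Tran (19 Sep 2000).
Among Pereira and Horvat, by date of commissioning (earlier first): Pereira (12 Aug 2002) before Horvat (19 Feb 2004).
Quinn and Mendoza both have total federal service 23 years, so the next rule applies.
Quinn and Mendoza are each not a combat-command-badge holder, so the next rule applies.
Among Quinn and Mendoza, by date of commissioning (earlier first): Quinn (7 Dec 2003) before Mendoza (7 Aug 2004).
Petrov and Achebe both have total federal service 18 years, so the next rule applies.
Petrov and Achebe are each a combat-command-badge holder, so the next rule applies.
Among Petrov and Achebe, by date of commissioning (earlier first): Petrov (25 Apr 2013) before Achebe (19 Dec 2014).
So Andersen takes precedence.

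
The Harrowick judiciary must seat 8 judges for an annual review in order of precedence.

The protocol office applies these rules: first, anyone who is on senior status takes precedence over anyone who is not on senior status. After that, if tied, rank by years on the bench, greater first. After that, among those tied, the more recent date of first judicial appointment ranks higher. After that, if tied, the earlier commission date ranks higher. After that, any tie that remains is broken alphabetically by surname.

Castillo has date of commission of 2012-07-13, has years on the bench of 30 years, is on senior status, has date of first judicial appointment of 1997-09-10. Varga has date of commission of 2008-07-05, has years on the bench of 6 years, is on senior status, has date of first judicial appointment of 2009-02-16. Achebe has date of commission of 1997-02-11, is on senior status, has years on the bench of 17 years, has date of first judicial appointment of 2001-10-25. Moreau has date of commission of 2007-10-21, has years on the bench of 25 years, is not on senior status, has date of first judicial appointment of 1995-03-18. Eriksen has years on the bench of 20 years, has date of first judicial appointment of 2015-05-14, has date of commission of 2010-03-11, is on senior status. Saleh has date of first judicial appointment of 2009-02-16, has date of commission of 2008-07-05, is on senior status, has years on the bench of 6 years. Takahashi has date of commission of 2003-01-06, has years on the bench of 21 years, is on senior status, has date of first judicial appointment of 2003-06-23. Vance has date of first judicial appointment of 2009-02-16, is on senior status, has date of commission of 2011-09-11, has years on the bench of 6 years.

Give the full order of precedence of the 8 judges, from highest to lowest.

Castillo, Takahashi, Eriksen, Achebe, Saleh, Varga, Vance, Moreau

By the first rule: Castillo, Takahashi, Eriksen, Achebe, Saleh, Varga and Vance (each on senior status); then Moreau (not on senior status).
Among Castillo, Takahashi, Eriksen, Achebe, Saleh, Varga and Vance, by years on the bench (higher first): Castillo (30 years) before Takahashi (21 years) before Eriksen (20 years) before Achebe (17 years) before Saleh, Varga and Vance (6 years).
Saleh, Varga and Vance all have date of first judicial appointment 2009-02-16, so the next rule applies.
Among Saleh, Varga and Vance, by date of commission (earlier first): Saleh and Varga (2008-07-05) before Vance (2011-09-11).
Among Saleh and Varga, alphabetically by surname: Saleh before Varga.
Full order: Castillo, Takahashi, Eriksen, Achebe, Saleh, Varga, Vance, Moreau.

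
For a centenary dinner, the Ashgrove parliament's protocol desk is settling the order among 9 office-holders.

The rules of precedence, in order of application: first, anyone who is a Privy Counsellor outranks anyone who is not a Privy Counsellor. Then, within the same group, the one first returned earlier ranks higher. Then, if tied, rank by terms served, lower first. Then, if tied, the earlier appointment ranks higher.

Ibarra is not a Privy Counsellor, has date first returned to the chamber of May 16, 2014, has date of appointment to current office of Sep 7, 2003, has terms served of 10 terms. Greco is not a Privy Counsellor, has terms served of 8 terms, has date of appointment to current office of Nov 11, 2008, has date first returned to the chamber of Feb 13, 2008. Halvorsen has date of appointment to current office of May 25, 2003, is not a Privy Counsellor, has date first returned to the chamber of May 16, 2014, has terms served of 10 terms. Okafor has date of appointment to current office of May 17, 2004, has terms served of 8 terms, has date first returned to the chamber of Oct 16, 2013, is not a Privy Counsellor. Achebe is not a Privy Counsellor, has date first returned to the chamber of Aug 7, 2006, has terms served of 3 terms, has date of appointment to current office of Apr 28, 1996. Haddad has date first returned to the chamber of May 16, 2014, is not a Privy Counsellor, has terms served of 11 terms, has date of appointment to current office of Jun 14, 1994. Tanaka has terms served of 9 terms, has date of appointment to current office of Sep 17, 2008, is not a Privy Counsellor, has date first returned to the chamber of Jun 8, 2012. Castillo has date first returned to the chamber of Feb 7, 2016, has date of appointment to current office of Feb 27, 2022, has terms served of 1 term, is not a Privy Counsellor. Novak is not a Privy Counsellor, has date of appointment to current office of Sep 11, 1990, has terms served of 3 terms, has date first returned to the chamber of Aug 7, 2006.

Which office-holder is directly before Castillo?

Haddad

By the first rule: Novak, Achebe, Greco, Tanaka, Okafor, Halvorsen, Ibarra, Haddad and Castillo (each not a Privy Counsellor).
Among Novak, Achebe, Greco, Tanaka, Okafor, Halvorsen, Ibarra, Haddad and Castillo, by date first returned to the chamber (earlier first): Novak and Achebe (Aug 7, 2006) before Greco (Feb 13, 2008) before Tanaka (Jun 8, 2012) before Okafor (Oct 16, 2013) before Halvorsen, Ibarra and Haddad (May 16, 2014) before Castillo (Feb 7, 2016).
Novak and Achebe both have terms served 3 terms, so the next rule applies.
Among Novak and Achebe, by date of appointment to current office (earlier first): Novak (Sep 11, 1990) before Achebe (Apr 28, 1996).
Among Halvorsen, Ibarra and Haddad, by terms served (lower first): Halvorsen and Ibarra (10 terms) before Haddad (11 terms).
Among Halvorsen and Ibarra, by date of appointment to current office (earlier first): Halvorsen (May 25, 2003) before Ibarra (Sep 7, 2003).
Order: Novak, Achebe, Greco, Tanaka, Okafor, Halvorsen, Ibarra, Haddad, Castillo.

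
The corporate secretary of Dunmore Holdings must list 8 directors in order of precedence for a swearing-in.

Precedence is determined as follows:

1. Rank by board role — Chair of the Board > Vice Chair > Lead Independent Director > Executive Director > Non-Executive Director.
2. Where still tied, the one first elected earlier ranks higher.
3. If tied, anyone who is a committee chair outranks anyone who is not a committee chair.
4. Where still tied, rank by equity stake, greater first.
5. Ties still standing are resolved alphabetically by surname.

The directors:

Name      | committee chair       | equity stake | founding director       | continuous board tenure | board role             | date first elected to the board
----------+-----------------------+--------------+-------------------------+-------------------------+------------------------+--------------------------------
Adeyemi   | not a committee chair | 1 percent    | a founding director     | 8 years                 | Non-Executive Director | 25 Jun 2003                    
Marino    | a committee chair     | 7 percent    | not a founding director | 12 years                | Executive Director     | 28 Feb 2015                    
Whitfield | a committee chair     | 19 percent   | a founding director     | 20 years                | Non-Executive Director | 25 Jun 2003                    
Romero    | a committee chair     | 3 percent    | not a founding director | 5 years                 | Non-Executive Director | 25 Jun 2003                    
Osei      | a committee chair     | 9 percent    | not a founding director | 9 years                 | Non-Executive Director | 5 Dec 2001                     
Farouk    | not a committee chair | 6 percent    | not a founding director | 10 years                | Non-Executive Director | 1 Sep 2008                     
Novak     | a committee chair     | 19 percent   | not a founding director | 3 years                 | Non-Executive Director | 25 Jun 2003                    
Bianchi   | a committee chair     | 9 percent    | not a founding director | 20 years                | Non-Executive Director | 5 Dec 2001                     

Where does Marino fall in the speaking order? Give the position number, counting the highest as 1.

By board role: Marino (Executive Director); then Bianchi, Osei, Novak, Whitfield, Romero, Adeyemi and Farouk (Non-Executive Director).
Among Bianchi, Osei, Novak, Whitfield, Romero, Adeyemi and Farouk, by date first elected to the board (earlier first): Bianchi and Osei (5 Dec 2001) before Novak, Whitfield, Romero and Adeyemi (25 Jun 2003) before Farouk (1 Sep 2008).
Bianchi and Osei are each a committee chair, so the next rule applies.
Bianchi and Osei both have equity stake 9 percent, so the next rule applies.
Among Bianchi and Osei, alphabetically by surname: Bianchi before Osei.
Among Novak, Whitfield, Romero and Adeyemi, a committee chair before not a committee chair: Novak, Whitfield and Romero (a committee chair) before Adeyemi (not a committee chair).
Among Novak, Whitfield and Romero, by equity stake (higher first): Novak and Whitfield (19 percent) before Romero (3 percent).
Among Novak and Whitfield, alphabetically by surname: Novak before Whitfield.
Order: Marino, Bianchi, Osei, Novak, Whitfield, Romero, Adeyemi, Farouk. So position 1.

1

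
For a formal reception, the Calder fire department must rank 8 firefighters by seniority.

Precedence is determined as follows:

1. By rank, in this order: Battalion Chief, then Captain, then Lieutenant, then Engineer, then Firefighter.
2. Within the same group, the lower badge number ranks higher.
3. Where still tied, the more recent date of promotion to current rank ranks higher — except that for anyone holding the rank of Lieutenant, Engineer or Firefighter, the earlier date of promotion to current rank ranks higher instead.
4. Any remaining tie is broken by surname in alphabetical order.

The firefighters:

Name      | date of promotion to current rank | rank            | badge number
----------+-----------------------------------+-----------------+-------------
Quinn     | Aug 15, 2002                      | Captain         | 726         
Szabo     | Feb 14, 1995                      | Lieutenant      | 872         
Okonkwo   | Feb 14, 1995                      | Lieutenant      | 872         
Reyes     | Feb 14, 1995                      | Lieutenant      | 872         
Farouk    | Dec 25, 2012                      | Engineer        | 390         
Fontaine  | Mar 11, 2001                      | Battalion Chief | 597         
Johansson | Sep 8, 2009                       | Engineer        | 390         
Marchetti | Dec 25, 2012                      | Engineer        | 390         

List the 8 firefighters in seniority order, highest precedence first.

By rank: Fontaine (Battalion Chief); then Quinn (Captain); then Okonkwo, Reyes and Szabo (Lieutenant); then Johansson, Farouk and Marchetti (Engineer).
Okonkwo, Reyes and Szabo all have badge number 872, so the next rule applies.
Okonkwo, Reyes and Szabo all have date of promotion to current rank Feb 14, 1995, so the next rule applies.
Among Okonkwo, Reyes and Szabo, alphabetically by surname: Okonkwo before Reyes before Szabo.
Johansson, Farouk and Marchetti all have badge number 390, so the next rule applies.
Among Johansson, Farouk and Marchetti, by date of promotion to current rank (earlier first) (reversed rule for this group): Johansson (Sep 8, 2009) before Farouk and Marchetti (Dec 25, 2012).
Among Farouk and Marchetti, alphabetically by surname: Farouk before Marchetti.
Full order: Fontaine, Quinn, Okonkwo, Reyes, Szabo, Johansson, Farouk, Marchetti.

Fontaine, Quinn, Okonkwo, Reyes, Szabo, Johansson, Farouk, Marchetti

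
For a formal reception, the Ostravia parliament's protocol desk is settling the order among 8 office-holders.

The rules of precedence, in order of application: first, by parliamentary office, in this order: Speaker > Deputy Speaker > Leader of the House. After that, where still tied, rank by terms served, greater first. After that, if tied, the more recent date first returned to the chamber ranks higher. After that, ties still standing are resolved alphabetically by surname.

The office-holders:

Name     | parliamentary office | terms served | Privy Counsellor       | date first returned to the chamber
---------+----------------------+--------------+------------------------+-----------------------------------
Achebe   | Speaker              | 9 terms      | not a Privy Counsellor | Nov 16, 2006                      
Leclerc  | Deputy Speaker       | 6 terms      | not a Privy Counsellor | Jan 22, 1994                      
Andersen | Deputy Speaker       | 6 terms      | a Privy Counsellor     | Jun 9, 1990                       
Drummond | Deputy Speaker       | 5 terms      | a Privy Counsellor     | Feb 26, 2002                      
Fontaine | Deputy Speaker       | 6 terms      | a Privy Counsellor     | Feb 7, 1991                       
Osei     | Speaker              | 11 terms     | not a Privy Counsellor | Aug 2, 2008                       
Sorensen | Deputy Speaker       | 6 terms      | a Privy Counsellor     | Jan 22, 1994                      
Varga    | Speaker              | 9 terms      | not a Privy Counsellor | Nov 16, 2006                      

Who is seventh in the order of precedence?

Andersen

By parliamentary office: Osei, Achebe and Varga (Speaker); then Leclerc, Sorensen, Fontaine, Andersen and Drummond (Deputy Speaker).
Among Osei, Achebe and Varga, by terms served (higher first): Osei (11 terms) before Achebe and Varga (9 terms).
Achebe and Varga both have date first returned to the chamber Nov 16, 2006, so the next rule applies.
Among Achebe and Varga, alphabetically by surname: Achebe before Varga.
Among Leclerc, Sorensen, Fontaine, Andersen and Drummond, by terms served (higher first): Leclerc, Sorensen, Fontaine and Andersen (6 terms) before Drummond (5 terms).
Among Leclerc, Sorensen, Fontaine and Andersen, by date first returned to the chamber (later first): Leclerc and Sorensen (Jan 22, 1994) before Fontaine (Feb 7, 1991) before Andersen (Jun 9, 1990).
Among Leclerc and Sorensen, alphabetically by surname: Leclerc before Sorensen.
Order: Osei, Achebe, Varga, Leclerc, Sorensen, Fontaine, Andersen, Drummond.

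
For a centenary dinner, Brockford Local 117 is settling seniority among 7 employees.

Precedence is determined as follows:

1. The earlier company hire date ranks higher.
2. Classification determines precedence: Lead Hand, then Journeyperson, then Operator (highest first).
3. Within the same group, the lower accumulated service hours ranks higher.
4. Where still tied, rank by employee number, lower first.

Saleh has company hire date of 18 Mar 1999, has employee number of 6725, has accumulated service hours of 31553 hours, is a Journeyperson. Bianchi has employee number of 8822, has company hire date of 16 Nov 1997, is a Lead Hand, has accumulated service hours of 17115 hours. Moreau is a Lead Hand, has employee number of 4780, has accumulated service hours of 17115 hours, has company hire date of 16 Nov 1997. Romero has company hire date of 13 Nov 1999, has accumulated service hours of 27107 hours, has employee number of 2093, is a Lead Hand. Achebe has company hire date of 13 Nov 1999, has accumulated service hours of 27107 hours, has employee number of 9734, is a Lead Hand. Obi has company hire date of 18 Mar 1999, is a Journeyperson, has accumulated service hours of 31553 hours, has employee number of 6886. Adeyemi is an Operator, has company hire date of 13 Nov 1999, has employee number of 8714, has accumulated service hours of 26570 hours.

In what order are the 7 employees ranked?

By company hire date (earlier first): Moreau and Bianchi (both 16 Nov 1997); then Saleh and Obi (both 18 Mar 1999); then Romero, Achebe and Adeyemi (each 13 Nov 1999).
Moreau and Bianchi are each Lead Hand, so the next rule applies.
Moreau and Bianchi both have accumulated service hours 17115 hours, so the next rule applies.
Among Moreau and Bianchi, by employee number (lower first): Moreau (4780) before Bianchi (8822).
Saleh and Obi are each Journeyperson, so the next rule applies.
Saleh and Obi both have accumulated service hours 31553 hours, so the next rule applies.
Among Saleh and Obi, by employee number (lower first): Saleh (6725) before Obi (6886).
Among Romero, Achebe and Adeyemi, by classification: Romero and Achebe (Lead Hand) before Adeyemi (Operator).
Romero and Achebe both have accumulated service hours 27107 hours, so the next rule applies.
Among Romero and Achebe, by employee number (lower first): Romero (2093) before Achebe (9734).
Full order: Moreau, Bianchi, Saleh, Obi, Romero, Achebe, Adeyemi.

Moreau, Bianchi, Saleh, Obi, Romero, Achebe, Adeyemi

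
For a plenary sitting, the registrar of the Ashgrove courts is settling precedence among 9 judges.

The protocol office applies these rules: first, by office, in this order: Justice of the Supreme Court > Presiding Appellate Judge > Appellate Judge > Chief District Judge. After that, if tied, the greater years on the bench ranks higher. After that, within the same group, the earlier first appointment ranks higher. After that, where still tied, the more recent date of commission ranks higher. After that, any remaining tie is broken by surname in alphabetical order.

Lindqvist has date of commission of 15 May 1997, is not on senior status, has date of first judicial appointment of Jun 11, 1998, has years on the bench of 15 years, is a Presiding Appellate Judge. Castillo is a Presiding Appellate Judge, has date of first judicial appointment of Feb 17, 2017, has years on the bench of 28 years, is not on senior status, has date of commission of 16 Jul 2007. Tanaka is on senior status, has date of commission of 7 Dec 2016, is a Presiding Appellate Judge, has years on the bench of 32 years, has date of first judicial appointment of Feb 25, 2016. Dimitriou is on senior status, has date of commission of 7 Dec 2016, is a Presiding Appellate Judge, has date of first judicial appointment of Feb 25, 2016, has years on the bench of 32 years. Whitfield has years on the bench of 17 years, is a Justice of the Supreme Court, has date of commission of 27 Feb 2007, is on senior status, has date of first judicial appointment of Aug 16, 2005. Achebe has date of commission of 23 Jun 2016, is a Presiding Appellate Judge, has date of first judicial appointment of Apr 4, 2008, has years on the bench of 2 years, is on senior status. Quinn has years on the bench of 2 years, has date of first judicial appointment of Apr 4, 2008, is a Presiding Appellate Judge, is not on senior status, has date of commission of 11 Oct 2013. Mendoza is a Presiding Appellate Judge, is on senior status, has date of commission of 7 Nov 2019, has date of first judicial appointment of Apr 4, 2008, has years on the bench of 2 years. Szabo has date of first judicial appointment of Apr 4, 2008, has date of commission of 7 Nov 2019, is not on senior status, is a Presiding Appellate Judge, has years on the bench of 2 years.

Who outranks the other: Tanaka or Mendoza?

Tanaka

By office: Whitfield (Justice of the Supreme Court); then Dimitriou, Tanaka, Castillo, Lindqvist, Mendoza, Szabo, Achebe and Quinn (Presiding Appellate Judge).
Among Dimitriou, Tanaka, Castillo, Lindqvist, Mendoza, Szabo, Achebe and Quinn, by years on the bench (higher first): Dimitriou and Tanaka (32 years) before Castillo (28 years) before Lindqvist (15 years) before Mendoza, Szabo, Achebe and Quinn (2 years).
Dimitriou and Tanaka both have date of first judicial appointment Feb 25, 2016, so the next rule applies.
Dimitriou and Tanaka both have date of commission 7 Dec 2016, so the next rule applies.
Among Dimitriou and Tanaka, alphabetically by surname: Dimitriou before Tanaka.
Mendoza, Szabo, Achebe and Quinn all have date of first judicial appointment Apr 4, 2008, so the next rule applies.
Among Mendoza, Szabo, Achebe and Quinn, by date of commission (later first): Mendoza and Szabo (7 Nov 2019) before Achebe (23 Jun 2016) before Quinn (11 Oct 2013).
Among Mendoza and Szabo, alphabetically by surname: Mendoza before Szabo.
So Tanaka takes precedence.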